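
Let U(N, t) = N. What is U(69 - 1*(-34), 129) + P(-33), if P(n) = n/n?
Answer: 104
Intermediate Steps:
P(n) = 1
U(69 - 1*(-34), 129) + P(-33) = (69 - 1*(-34)) + 1 = (69 + 34) + 1 = 103 + 1 = 104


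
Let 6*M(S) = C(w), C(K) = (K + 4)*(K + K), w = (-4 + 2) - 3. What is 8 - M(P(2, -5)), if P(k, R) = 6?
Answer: 19/3 ≈ 6.3333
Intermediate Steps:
w = -5 (w = -2 - 3 = -5)
C(K) = 2*K*(4 + K) (C(K) = (4 + K)*(2*K) = 2*K*(4 + K))
M(S) = 5/3 (M(S) = (2*(-5)*(4 - 5))/6 = (2*(-5)*(-1))/6 = (⅙)*10 = 5/3)
8 - M(P(2, -5)) = 8 - 1*5/3 = 8 - 5/3 = 19/3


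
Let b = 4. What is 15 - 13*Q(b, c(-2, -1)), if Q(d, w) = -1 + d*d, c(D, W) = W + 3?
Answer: -180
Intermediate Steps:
c(D, W) = 3 + W
Q(d, w) = -1 + d²
15 - 13*Q(b, c(-2, -1)) = 15 - 13*(-1 + 4²) = 15 - 13*(-1 + 16) = 15 - 13*15 = 15 - 195 = -180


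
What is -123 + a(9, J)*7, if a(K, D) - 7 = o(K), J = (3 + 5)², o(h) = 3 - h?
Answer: -116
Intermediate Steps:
J = 64 (J = 8² = 64)
a(K, D) = 10 - K (a(K, D) = 7 + (3 - K) = 10 - K)
-123 + a(9, J)*7 = -123 + (10 - 1*9)*7 = -123 + (10 - 9)*7 = -123 + 1*7 = -123 + 7 = -116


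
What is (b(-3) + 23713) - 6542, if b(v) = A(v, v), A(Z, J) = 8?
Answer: 17179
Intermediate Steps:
b(v) = 8
(b(-3) + 23713) - 6542 = (8 + 23713) - 6542 = 23721 - 6542 = 17179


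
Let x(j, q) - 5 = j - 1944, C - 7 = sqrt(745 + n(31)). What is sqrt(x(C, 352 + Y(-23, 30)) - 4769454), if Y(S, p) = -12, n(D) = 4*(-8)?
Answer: sqrt(-4771386 + sqrt(713)) ≈ 2184.3*I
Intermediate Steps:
n(D) = -32
C = 7 + sqrt(713) (C = 7 + sqrt(745 - 32) = 7 + sqrt(713) ≈ 33.702)
x(j, q) = -1939 + j (x(j, q) = 5 + (j - 1944) = 5 + (-1944 + j) = -1939 + j)
sqrt(x(C, 352 + Y(-23, 30)) - 4769454) = sqrt((-1939 + (7 + sqrt(713))) - 4769454) = sqrt((-1932 + sqrt(713)) - 4769454) = sqrt(-4771386 + sqrt(713))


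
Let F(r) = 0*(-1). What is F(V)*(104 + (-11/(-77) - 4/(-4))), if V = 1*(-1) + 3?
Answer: 0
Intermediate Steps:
V = 2 (V = -1 + 3 = 2)
F(r) = 0
F(V)*(104 + (-11/(-77) - 4/(-4))) = 0*(104 + (-11/(-77) - 4/(-4))) = 0*(104 + (-11*(-1/77) - 4*(-¼))) = 0*(104 + (⅐ + 1)) = 0*(104 + 8/7) = 0*(736/7) = 0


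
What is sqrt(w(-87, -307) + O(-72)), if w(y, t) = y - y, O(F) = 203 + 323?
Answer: sqrt(526) ≈ 22.935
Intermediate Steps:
O(F) = 526
w(y, t) = 0
sqrt(w(-87, -307) + O(-72)) = sqrt(0 + 526) = sqrt(526)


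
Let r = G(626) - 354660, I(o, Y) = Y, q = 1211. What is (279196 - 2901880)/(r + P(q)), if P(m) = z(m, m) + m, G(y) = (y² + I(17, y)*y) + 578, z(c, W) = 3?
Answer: -218557/35907 ≈ -6.0868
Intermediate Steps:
G(y) = 578 + 2*y² (G(y) = (y² + y*y) + 578 = (y² + y²) + 578 = 2*y² + 578 = 578 + 2*y²)
r = 429670 (r = (578 + 2*626²) - 354660 = (578 + 2*391876) - 354660 = (578 + 783752) - 354660 = 784330 - 354660 = 429670)
P(m) = 3 + m
(279196 - 2901880)/(r + P(q)) = (279196 - 2901880)/(429670 + (3 + 1211)) = -2622684/(429670 + 1214) = -2622684/430884 = -2622684*1/430884 = -218557/35907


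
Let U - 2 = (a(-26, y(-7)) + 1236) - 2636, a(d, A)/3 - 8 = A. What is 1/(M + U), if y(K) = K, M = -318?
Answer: -1/1713 ≈ -0.00058377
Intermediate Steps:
a(d, A) = 24 + 3*A
U = -1395 (U = 2 + (((24 + 3*(-7)) + 1236) - 2636) = 2 + (((24 - 21) + 1236) - 2636) = 2 + ((3 + 1236) - 2636) = 2 + (1239 - 2636) = 2 - 1397 = -1395)
1/(M + U) = 1/(-318 - 1395) = 1/(-1713) = -1/1713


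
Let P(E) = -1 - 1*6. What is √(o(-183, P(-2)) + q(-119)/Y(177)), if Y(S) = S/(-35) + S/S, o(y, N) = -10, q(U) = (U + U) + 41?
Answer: 5*√31098/142 ≈ 6.2094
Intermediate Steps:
P(E) = -7 (P(E) = -1 - 6 = -7)
q(U) = 41 + 2*U (q(U) = 2*U + 41 = 41 + 2*U)
Y(S) = 1 - S/35 (Y(S) = S*(-1/35) + 1 = -S/35 + 1 = 1 - S/35)
√(o(-183, P(-2)) + q(-119)/Y(177)) = √(-10 + (41 + 2*(-119))/(1 - 1/35*177)) = √(-10 + (41 - 238)/(1 - 177/35)) = √(-10 - 197/(-142/35)) = √(-10 - 197*(-35/142)) = √(-10 + 6895/142) = √(5475/142) = 5*√31098/142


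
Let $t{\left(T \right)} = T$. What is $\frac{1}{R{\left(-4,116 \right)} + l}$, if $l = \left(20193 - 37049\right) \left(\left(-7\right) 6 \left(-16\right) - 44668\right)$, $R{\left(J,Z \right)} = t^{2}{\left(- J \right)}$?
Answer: $\frac{1}{741596592} \approx 1.3484 \cdot 10^{-9}$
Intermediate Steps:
$R{\left(J,Z \right)} = J^{2}$ ($R{\left(J,Z \right)} = \left(- J\right)^{2} = J^{2}$)
$l = 741596576$ ($l = - 16856 \left(\left(-42\right) \left(-16\right) - 44668\right) = - 16856 \left(672 - 44668\right) = \left(-16856\right) \left(-43996\right) = 741596576$)
$\frac{1}{R{\left(-4,116 \right)} + l} = \frac{1}{\left(-4\right)^{2} + 741596576} = \frac{1}{16 + 741596576} = \frac{1}{741596592}$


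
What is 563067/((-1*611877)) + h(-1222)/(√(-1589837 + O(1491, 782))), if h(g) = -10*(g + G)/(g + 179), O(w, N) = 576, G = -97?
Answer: -187689/203959 + 13190*I*√1589261/1657599223 ≈ -0.92023 + 0.010031*I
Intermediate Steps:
h(g) = -10*(-97 + g)/(179 + g) (h(g) = -10*(g - 97)/(g + 179) = -10*(-97 + g)/(179 + g))
563067/((-1*611877)) + h(-1222)/(√(-1589837 + O(1491, 782))) = 563067/((-1*611877)) + (10*(97 - 1*(-1222))/(179 - 1222))/(√(-1589837 + 576)) = 563067/(-611877) + (10*(97 + 1222)/(-1043))/(√(-1589261)) = 563067*(-1/611877) + (10*(-1/1043)*1319)/((I*√1589261)) = -187689/203959 - (-13190)*I*√1589261/1657599223 = -187689/203959 + 13190*I*√1589261/1657599223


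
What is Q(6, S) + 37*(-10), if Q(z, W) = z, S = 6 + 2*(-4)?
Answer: -364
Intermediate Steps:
S = -2 (S = 6 - 8 = -2)
Q(6, S) + 37*(-10) = 6 + 37*(-10) = 6 - 370 = -364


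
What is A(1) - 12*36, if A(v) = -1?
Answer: -433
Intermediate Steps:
A(1) - 12*36 = -1 - 12*36 = -1 - 432 = -433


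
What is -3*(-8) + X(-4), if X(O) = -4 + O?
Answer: 16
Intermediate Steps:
-3*(-8) + X(-4) = -3*(-8) + (-4 - 4) = 24 - 8 = 16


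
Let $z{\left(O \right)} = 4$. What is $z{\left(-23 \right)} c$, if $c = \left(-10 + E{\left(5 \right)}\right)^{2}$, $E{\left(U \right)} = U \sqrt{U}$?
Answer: $900 - 400 \sqrt{5} \approx 5.5728$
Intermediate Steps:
$E{\left(U \right)} = U^{\frac{3}{2}}$
$c = \left(-10 + 5 \sqrt{5}\right)^{2}$ ($c = \left(-10 + 5^{\frac{3}{2}}\right)^{2} = \left(-10 + 5 \sqrt{5}\right)^{2} \approx 1.3932$)
$z{\left(-23 \right)} c = 4 \left(225 - 100 \sqrt{5}\right) = 900 - 400 \sqrt{5}$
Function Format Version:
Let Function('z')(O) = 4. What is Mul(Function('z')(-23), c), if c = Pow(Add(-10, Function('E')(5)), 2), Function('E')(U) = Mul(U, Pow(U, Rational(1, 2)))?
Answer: Add(900, Mul(-400, Pow(5, Rational(1, 2)))) ≈ 5.5728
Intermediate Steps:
Function('E')(U) = Pow(U, Rational(3, 2))
c = Pow(Add(-10, Mul(5, Pow(5, Rational(1, 2)))), 2) (c = Pow(Add(-10, Pow(5, Rational(3, 2))), 2) = Pow(Add(-10, Mul(5, Pow(5, Rational(1, 2)))), 2) ≈ 1.3932)
Mul(Function('z')(-23), c) = Mul(4, Add(225, Mul(-100, Pow(5, Rational(1, 2))))) = Add(900, Mul(-400, Pow(5, Rational(1, 2))))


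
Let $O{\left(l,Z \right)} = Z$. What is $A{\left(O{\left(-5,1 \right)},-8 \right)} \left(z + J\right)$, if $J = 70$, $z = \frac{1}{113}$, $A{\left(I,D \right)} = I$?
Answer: $\frac{7911}{113} \approx 70.009$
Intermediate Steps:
$z = \frac{1}{113} \approx 0.0088496$
$A{\left(O{\left(-5,1 \right)},-8 \right)} \left(z + J\right) = 1 \left(\frac{1}{113} + 70\right) = 1 \cdot \frac{7911}{113} = \frac{7911}{113}$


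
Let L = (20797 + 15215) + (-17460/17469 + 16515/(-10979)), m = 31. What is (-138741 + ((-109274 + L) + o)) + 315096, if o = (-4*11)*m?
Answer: 2167815948356/21310239 ≈ 1.0173e+5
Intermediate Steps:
o = -1364 (o = -4*11*31 = -44*31 = -1364)
L = 767370971993/21310239 (L = 36012 + (-17460*1/17469 + 16515*(-1/10979)) = 36012 + (-1940/1941 - 16515/10979) = 36012 - 53354875/21310239 = 767370971993/21310239 ≈ 36010.)
(-138741 + ((-109274 + L) + o)) + 315096 = (-138741 + ((-109274 + 767370971993/21310239) - 1364)) + 315096 = (-138741 + (-1561284084493/21310239 - 1364)) + 315096 = (-138741 - 1590351250489/21310239) + 315096 = -4546955119588/21310239 + 315096 = 2167815948356/21310239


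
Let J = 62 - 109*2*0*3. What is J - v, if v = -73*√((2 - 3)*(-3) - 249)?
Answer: 62 + 73*I*√246 ≈ 62.0 + 1145.0*I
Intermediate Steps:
J = 62 (J = 62 - 0*3 = 62 - 109*0 = 62 + 0 = 62)
v = -73*I*√246 (v = -73*√(-1*(-3) - 249) = -73*√(3 - 249) = -73*I*√246 ≈ -1145.0*I)
J - v = 62 - (-73)*I*√246 = 62 + 73*I*√246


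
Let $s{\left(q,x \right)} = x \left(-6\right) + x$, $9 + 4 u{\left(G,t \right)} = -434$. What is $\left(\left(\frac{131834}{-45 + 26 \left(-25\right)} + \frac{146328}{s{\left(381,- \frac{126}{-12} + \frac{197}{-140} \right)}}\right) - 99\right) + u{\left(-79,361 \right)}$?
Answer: $- \frac{191100939}{52820} \approx -3618.0$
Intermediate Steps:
$u{\left(G,t \right)} = - \frac{443}{4}$ ($u{\left(G,t \right)} = - \frac{9}{4} + \frac{1}{4} \left(-434\right) = - \frac{9}{4} - \frac{217}{2} = - \frac{443}{4}$)
$s{\left(q,x \right)} = - 5 x$ ($s{\left(q,x \right)} = - 6 x + x = - 5 x$)
$\left(\left(\frac{131834}{-45 + 26 \left(-25\right)} + \frac{146328}{s{\left(381,- \frac{126}{-12} + \frac{197}{-140} \right)}}\right) - 99\right) + u{\left(-79,361 \right)} = \left(\left(\frac{131834}{-45 + 26 \left(-25\right)} + \frac{146328}{\left(-5\right) \left(- \frac{126}{-12} + \frac{197}{-140}\right)}\right) - 99\right) - \frac{443}{4} = \left(\left(\frac{131834}{-45 - 650} + \frac{146328}{\left(-5\right) \left(\left(-126\right) \left(- \frac{1}{12}\right) + 197 \left(- \frac{1}{140}\right)\right)}\right) - 99\right) - \frac{443}{4} = \left(\left(\frac{131834}{-695} + \frac{146328}{\left(-5\right) \left(\frac{21}{2} - \frac{197}{140}\right)}\right) - 99\right) - \frac{443}{4} = \left(\left(131834 \left(- \frac{1}{695}\right) + \frac{146328}{\left(-5\right) \frac{1273}{140}}\right) - 99\right) - \frac{443}{4} = \left(\left(- \frac{131834}{695} + \frac{146328}{- \frac{1273}{28}}\right) - 99\right) - \frac{443}{4} = \left(\left(- \frac{131834}{695} + 146328 \left(- \frac{28}{1273}\right)\right) - 99\right) - \frac{443}{4} = \left(\left(- \frac{131834}{695} - \frac{61152}{19}\right) - 99\right) - \frac{443}{4} = \left(- \frac{45005486}{13205} - 99\right) - \frac{443}{4} = - \frac{46312781}{13205} - \frac{443}{4} = - \frac{191100939}{52820}$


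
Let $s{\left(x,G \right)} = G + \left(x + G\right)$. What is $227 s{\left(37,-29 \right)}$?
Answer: $-4767$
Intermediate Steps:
$s{\left(x,G \right)} = x + 2 G$ ($s{\left(x,G \right)} = G + \left(G + x\right) = x + 2 G$)
$227 s{\left(37,-29 \right)} = 227 \left(37 + 2 \left(-29\right)\right) = 227 \left(37 - 58\right) = 227 \left(-21\right) = -4767$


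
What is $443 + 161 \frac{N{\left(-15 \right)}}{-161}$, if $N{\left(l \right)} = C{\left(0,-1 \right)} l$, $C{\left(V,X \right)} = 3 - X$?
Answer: $503$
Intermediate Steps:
$N{\left(l \right)} = 4 l$ ($N{\left(l \right)} = \left(3 - -1\right) l = \left(3 + 1\right) l = 4 l$)
$443 + 161 \frac{N{\left(-15 \right)}}{-161} = 443 + 161 \frac{4 \left(-15\right)}{-161} = 443 + 161 \left(\left(-60\right) \left(- \frac{1}{161}\right)\right) = 443 + 161 \cdot \frac{60}{161} = 443 + 60 = 503$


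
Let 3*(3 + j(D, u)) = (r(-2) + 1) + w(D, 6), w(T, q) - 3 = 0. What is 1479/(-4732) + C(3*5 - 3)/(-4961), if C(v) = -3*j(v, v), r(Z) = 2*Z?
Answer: -7379907/23475452 ≈ -0.31437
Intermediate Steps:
w(T, q) = 3 (w(T, q) = 3 + 0 = 3)
j(D, u) = -3 (j(D, u) = -3 + ((2*(-2) + 1) + 3)/3 = -3 + ((-4 + 1) + 3)/3 = -3 + (-3 + 3)/3 = -3 + (1/3)*0 = -3 + 0 = -3)
C(v) = 9 (C(v) = -3*(-3) = 9)
1479/(-4732) + C(3*5 - 3)/(-4961) = 1479/(-4732) + 9/(-4961) = 1479*(-1/4732) + 9*(-1/4961) = -1479/4732 - 9/4961 = -7379907/23475452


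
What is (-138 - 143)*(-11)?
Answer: 3091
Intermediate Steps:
(-138 - 143)*(-11) = -281*(-11) = 3091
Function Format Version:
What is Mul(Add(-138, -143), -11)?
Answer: 3091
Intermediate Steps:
Mul(Add(-138, -143), -11) = Mul(-281, -11) = 3091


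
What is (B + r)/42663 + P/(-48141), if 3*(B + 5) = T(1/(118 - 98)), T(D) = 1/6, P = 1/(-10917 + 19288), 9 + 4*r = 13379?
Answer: 448331944513/5730896770731 ≈ 0.078231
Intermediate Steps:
r = 6685/2 (r = -9/4 + (1/4)*13379 = -9/4 + 13379/4 = 6685/2 ≈ 3342.5)
P = 1/8371 ≈ 0.00011946
T(D) = 1/6
B = -89/18 (B = -5 + (1/3)*(1/6) = -5 + 1/18 = -89/18 ≈ -4.9444)
(B + r)/42663 + P/(-48141) = (-89/18 + 6685/2)/42663 + (1/8371)/(-48141) = (30038/9)*(1/42663) + (1/8371)*(-1/48141) = 30038/383967 - 1/402988311 = 448331944513/5730896770731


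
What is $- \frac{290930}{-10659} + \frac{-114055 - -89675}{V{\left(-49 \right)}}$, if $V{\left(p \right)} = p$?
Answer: $\frac{274121990}{522291} \approx 524.85$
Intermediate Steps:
$- \frac{290930}{-10659} + \frac{-114055 - -89675}{V{\left(-49 \right)}} = - \frac{290930}{-10659} + \frac{-114055 - -89675}{-49} = \left(-290930\right) \left(- \frac{1}{10659}\right) + \left(-114055 + 89675\right) \left(- \frac{1}{49}\right) = \frac{290930}{10659} - - \frac{24380}{49} = \frac{290930}{10659} + \frac{24380}{49} = \frac{274121990}{522291}$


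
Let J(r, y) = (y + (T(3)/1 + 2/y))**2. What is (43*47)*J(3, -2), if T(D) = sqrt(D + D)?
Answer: 30315 - 12126*sqrt(6) ≈ 612.49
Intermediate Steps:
T(D) = sqrt(2)*sqrt(D) (T(D) = sqrt(2*D) = sqrt(2)*sqrt(D))
J(r, y) = (y + sqrt(6) + 2/y)**2 (J(r, y) = (y + ((sqrt(2)*sqrt(3))/1 + 2/y))**2 = (y + (sqrt(6)*1 + 2/y))**2 = (y + (sqrt(6) + 2/y))**2 = (y + sqrt(6) + 2/y)**2)
(43*47)*J(3, -2) = (43*47)*((2 + (-2)**2 - 2*sqrt(6))**2/(-2)**2) = 2021*((2 + 4 - 2*sqrt(6))**2/4) = 2021*((6 - 2*sqrt(6))**2/4) = 2021*(6 - 2*sqrt(6))**2/4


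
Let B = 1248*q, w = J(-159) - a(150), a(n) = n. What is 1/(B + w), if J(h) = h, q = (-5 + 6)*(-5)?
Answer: -1/6549 ≈ -0.00015269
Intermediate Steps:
q = -5 (q = 1*(-5) = -5)
w = -309 (w = -159 - 1*150 = -159 - 150 = -309)
B = -6240 (B = 1248*(-5) = -6240)
1/(B + w) = 1/(-6240 - 309) = 1/(-6549) = -1/6549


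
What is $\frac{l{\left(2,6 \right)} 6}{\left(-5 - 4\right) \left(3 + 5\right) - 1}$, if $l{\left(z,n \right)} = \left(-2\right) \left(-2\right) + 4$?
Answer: $- \frac{48}{73} \approx -0.65753$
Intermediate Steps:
$l{\left(z,n \right)} = 8$ ($l{\left(z,n \right)} = 4 + 4 = 8$)
$\frac{l{\left(2,6 \right)} 6}{\left(-5 - 4\right) \left(3 + 5\right) - 1} = \frac{8 \cdot 6}{\left(-5 - 4\right) \left(3 + 5\right) - 1} = \frac{48}{\left(-9\right) 8 - 1} = \frac{48}{-72 - 1} = \frac{48}{-73} = 48 \left(- \frac{1}{73}\right) = - \frac{48}{73}$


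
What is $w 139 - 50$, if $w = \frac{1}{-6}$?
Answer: $- \frac{439}{6} \approx -73.167$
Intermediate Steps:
$w = - \frac{1}{6} \approx -0.16667$
$w 139 - 50 = \left(- \frac{1}{6}\right) 139 - 50 = - \frac{139}{6} - 50 = - \frac{439}{6}$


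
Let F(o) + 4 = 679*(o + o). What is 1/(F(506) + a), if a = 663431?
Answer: 1/1350575 ≈ 7.4043e-7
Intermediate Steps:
F(o) = -4 + 1358*o (F(o) = -4 + 679*(o + o) = -4 + 679*(2*o) = -4 + 1358*o)
1/(F(506) + a) = 1/((-4 + 1358*506) + 663431) = 1/((-4 + 687148) + 663431) = 1/(687144 + 663431) = 1/1350575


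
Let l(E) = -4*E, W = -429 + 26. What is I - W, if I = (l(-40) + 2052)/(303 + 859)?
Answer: 33607/83 ≈ 404.90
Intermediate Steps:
W = -403
I = 158/83 (I = (-4*(-40) + 2052)/(303 + 859) = (160 + 2052)/1162 = 2212*(1/1162) = 158/83 ≈ 1.9036)
I - W = 158/83 - 1*(-403) = 158/83 + 403 = 33607/83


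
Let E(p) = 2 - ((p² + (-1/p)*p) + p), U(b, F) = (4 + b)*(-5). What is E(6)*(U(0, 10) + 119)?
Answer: -3861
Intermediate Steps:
U(b, F) = -20 - 5*b
E(p) = 3 - p - p² (E(p) = 2 - ((p² - 1) + p) = 2 - ((-1 + p²) + p) = 2 - (-1 + p + p²) = 2 + (1 - p - p²) = 3 - p - p²)
E(6)*(U(0, 10) + 119) = (3 - 1*6 - 1*6²)*((-20 - 5*0) + 119) = (3 - 6 - 1*36)*((-20 + 0) + 119) = (3 - 6 - 36)*(-20 + 119) = -39*99 = -3861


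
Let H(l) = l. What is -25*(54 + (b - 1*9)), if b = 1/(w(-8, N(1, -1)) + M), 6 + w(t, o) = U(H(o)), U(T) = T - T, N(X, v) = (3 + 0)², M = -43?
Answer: -55100/49 ≈ -1124.5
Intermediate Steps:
N(X, v) = 9 (N(X, v) = 3² = 9)
U(T) = 0
w(t, o) = -6 (w(t, o) = -6 + 0 = -6)
b = -1/49 (b = 1/(-6 - 43) = 1/(-49) = -1/49 ≈ -0.020408)
-25*(54 + (b - 1*9)) = -25*(54 + (-1/49 - 1*9)) = -25*(54 + (-1/49 - 9)) = -25*(54 - 442/49) = -25*2204/49 = -55100/49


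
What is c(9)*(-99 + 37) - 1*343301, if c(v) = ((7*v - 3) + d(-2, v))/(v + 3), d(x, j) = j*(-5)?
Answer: -686757/2 ≈ -3.4338e+5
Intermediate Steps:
d(x, j) = -5*j
c(v) = (-3 + 2*v)/(3 + v) (c(v) = ((7*v - 3) - 5*v)/(v + 3) = ((-3 + 7*v) - 5*v)/(3 + v) = (-3 + 2*v)/(3 + v))
c(9)*(-99 + 37) - 1*343301 = ((-3 + 2*9)/(3 + 9))*(-99 + 37) - 1*343301 = ((-3 + 18)/12)*(-62) - 343301 = ((1/12)*15)*(-62) - 343301 = (5/4)*(-62) - 343301 = -155/2 - 343301 = -686757/2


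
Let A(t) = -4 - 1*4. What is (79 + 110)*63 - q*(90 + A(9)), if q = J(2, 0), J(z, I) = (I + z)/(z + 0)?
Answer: 11825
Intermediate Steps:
A(t) = -8 (A(t) = -4 - 4 = -8)
J(z, I) = (I + z)/z
q = 1 (q = (0 + 2)/2 = (½)*2 = 1)
(79 + 110)*63 - q*(90 + A(9)) = (79 + 110)*63 - (90 - 8) = 189*63 - 82 = 11907 - 1*82 = 11907 - 82 = 11825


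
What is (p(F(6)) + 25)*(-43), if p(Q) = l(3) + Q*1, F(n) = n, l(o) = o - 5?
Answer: -1247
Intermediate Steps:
l(o) = -5 + o
p(Q) = -2 + Q (p(Q) = (-5 + 3) + Q*1 = -2 + Q)
(p(F(6)) + 25)*(-43) = ((-2 + 6) + 25)*(-43) = (4 + 25)*(-43) = 29*(-43) = -1247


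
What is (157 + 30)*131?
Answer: 24497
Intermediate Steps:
(157 + 30)*131 = 187*131 = 24497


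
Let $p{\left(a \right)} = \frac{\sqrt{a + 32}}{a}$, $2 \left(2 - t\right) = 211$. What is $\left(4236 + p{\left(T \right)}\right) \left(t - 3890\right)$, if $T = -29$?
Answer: $-16916466 + \frac{7987 \sqrt{3}}{58} \approx -1.6916 \cdot 10^{7}$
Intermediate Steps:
$t = - \frac{207}{2}$ ($t = 2 - \frac{211}{2} = - \frac{207}{2} \approx -103.5$)
$p{\left(a \right)} = \frac{\sqrt{32 + a}}{a}$
$\left(4236 + p{\left(T \right)}\right) \left(t - 3890\right) = \left(4236 + \frac{\sqrt{32 - 29}}{-29}\right) \left(- \frac{207}{2} - 3890\right) = \left(4236 - \frac{\sqrt{3}}{29}\right) \left(- \frac{7987}{2}\right) = -16916466 + \frac{7987 \sqrt{3}}{58}$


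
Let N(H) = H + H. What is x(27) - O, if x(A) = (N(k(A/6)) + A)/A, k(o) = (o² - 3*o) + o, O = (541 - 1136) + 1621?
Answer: -6145/6 ≈ -1024.2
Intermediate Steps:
O = 1026 (O = -595 + 1621 = 1026)
k(o) = o² - 2*o
N(H) = 2*H
x(A) = (A + A*(-2 + A/6)/3)/A (x(A) = (2*((A/6)*(-2 + A/6)) + A)/A = (2*(A*(-2 + A/6)/6) + A)/A = (A*(-2 + A/6)/3 + A)/A = (A + A*(-2 + A/6)/3)/A)
x(27) - O = (⅓ + (1/18)*27) - 1*1026 = (⅓ + 3/2) - 1026 = 11/6 - 1026 = -6145/6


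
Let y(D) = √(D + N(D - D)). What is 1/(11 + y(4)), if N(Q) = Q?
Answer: 1/13 ≈ 0.076923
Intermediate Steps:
y(D) = √D (y(D) = √(D + (D - D)) = √(D + 0) = √D)
1/(11 + y(4)) = 1/(11 + √4) = 1/(11 + 2) = 1/13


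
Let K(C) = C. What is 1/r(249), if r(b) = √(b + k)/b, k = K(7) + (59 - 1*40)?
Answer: 249*√11/55 ≈ 15.015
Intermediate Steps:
k = 26 (k = 7 + (59 - 1*40) = 7 + (59 - 40) = 7 + 19 = 26)
r(b) = √(26 + b)/b (r(b) = √(b + 26)/b = √(26 + b)/b)
1/r(249) = 1/(√(26 + 249)/249) = 1/(√275/249) = 1/((5*√11)/249) = 1/(5*√11/249) = 249*√11/55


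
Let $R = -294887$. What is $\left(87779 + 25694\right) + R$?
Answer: $-181414$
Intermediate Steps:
$\left(87779 + 25694\right) + R = \left(87779 + 25694\right) - 294887 = 113473 - 294887 = -181414$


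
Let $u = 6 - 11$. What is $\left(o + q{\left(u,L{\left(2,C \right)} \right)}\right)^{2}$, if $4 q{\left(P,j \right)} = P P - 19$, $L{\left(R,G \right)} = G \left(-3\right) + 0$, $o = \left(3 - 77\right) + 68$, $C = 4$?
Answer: $\frac{81}{4} \approx 20.25$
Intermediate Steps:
$o = -6$ ($o = -74 + 68 = -6$)
$L{\left(R,G \right)} = - 3 G$ ($L{\left(R,G \right)} = - 3 G + 0 = - 3 G$)
$u = -5$
$q{\left(P,j \right)} = - \frac{19}{4} + \frac{P^{2}}{4}$ ($q{\left(P,j \right)} = \frac{P P - 19}{4} = \frac{P^{2} - 19}{4} = \frac{-19 + P^{2}}{4} = - \frac{19}{4} + \frac{P^{2}}{4}$)
$\left(o + q{\left(u,L{\left(2,C \right)} \right)}\right)^{2} = \left(-6 - \left(\frac{19}{4} - \frac{\left(-5\right)^{2}}{4}\right)\right)^{2} = \left(-6 + \left(- \frac{19}{4} + \frac{1}{4} \cdot 25\right)\right)^{2} = \left(-6 + \left(- \frac{19}{4} + \frac{25}{4}\right)\right)^{2} = \left(-6 + \frac{3}{2}\right)^{2} = \left(- \frac{9}{2}\right)^{2} = \frac{81}{4}$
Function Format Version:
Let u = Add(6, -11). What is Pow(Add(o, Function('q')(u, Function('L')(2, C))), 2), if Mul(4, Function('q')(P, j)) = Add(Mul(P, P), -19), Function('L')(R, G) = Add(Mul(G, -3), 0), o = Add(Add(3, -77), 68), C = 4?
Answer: Rational(81, 4) ≈ 20.250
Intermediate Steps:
o = -6 (o = Add(-74, 68) = -6)
Function('L')(R, G) = Mul(-3, G) (Function('L')(R, G) = Add(Mul(-3, G), 0) = Mul(-3, G))
u = -5
Function('q')(P, j) = Add(Rational(-19, 4), Mul(Rational(1, 4), Pow(P, 2))) (Function('q')(P, j) = Mul(Rational(1, 4), Add(Mul(P, P), -19)) = Mul(Rational(1, 4), Add(Pow(P, 2), -19)) = Mul(Rational(1, 4), Add(-19, Pow(P, 2))) = Add(Rational(-19, 4), Mul(Rational(1, 4), Pow(P, 2))))
Pow(Add(o, Function('q')(u, Function('L')(2, C))), 2) = Pow(Add(-6, Add(Rational(-19, 4), Mul(Rational(1, 4), Pow(-5, 2)))), 2) = Pow(Add(-6, Add(Rational(-19, 4), Mul(Rational(1, 4), 25))), 2) = Pow(Add(-6, Add(Rational(-19, 4), Rational(25, 4))), 2) = Pow(Add(-6, Rational(3, 2)), 2) = Pow(Rational(-9, 2), 2) = Rational(81, 4)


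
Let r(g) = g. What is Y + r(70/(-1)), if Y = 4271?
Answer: 4201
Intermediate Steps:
Y + r(70/(-1)) = 4271 + 70/(-1) = 4271 + 70*(-1) = 4271 - 70 = 4201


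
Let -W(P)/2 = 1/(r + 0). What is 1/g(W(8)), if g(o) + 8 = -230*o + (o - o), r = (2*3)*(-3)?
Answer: -9/302 ≈ -0.029801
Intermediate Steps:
r = -18 (r = 6*(-3) = -18)
W(P) = ⅑ (W(P) = -2/(-18 + 0) = -2/(-18) = -2*(-1/18) = ⅑)
g(o) = -8 - 230*o (g(o) = -8 + (-230*o + (o - o)) = -8 + (-230*o + 0) = -8 - 230*o)
1/g(W(8)) = 1/(-8 - 230*⅑) = 1/(-8 - 230/9) = 1/(-302/9) = -9/302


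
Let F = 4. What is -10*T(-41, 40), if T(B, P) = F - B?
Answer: -450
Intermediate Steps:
T(B, P) = 4 - B
-10*T(-41, 40) = -10*(4 - 1*(-41)) = -10*(4 + 41) = -10*45 = -450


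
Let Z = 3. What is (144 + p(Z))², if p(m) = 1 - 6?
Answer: 19321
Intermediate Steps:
p(m) = -5
(144 + p(Z))² = (144 - 5)² = 139² = 19321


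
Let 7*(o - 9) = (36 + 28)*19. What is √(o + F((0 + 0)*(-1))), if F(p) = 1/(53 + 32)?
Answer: √64689590/595 ≈ 13.518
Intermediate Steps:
F(p) = 1/85
o = 1279/7 (o = 9 + ((36 + 28)*19)/7 = 9 + (64*19)/7 = 9 + (⅐)*1216 = 9 + 1216/7 = 1279/7 ≈ 182.71)
√(o + F((0 + 0)*(-1))) = √(1279/7 + 1/85) = √(108722/595) = √64689590/595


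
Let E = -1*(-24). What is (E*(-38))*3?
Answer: -2736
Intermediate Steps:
E = 24
(E*(-38))*3 = (24*(-38))*3 = -912*3 = -2736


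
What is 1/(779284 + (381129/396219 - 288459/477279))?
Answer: 7003963263/5458079011589302 ≈ 1.2832e-6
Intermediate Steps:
1/(779284 + (381129/396219 - 288459/477279)) = 1/(779284 + (381129*(1/396219) - 288459*1/477279)) = 1/(779284 + (127043/132073 - 32051/53031)) = 1/(779284 + 2504145610/7003963263) = 1/(5458079011589302/7003963263) = 7003963263/5458079011589302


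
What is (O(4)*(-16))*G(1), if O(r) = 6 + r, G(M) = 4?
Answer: -640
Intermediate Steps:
(O(4)*(-16))*G(1) = ((6 + 4)*(-16))*4 = (10*(-16))*4 = -160*4 = -640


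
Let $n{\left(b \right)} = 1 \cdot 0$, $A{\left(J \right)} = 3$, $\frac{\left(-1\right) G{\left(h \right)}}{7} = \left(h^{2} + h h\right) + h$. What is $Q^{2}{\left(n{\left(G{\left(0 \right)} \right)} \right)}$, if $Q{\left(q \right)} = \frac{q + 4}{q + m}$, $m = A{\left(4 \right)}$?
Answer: $\frac{16}{9} \approx 1.7778$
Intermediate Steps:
$G{\left(h \right)} = - 14 h^{2} - 7 h$ ($G{\left(h \right)} = - 7 \left(\left(h^{2} + h h\right) + h\right) = - 7 \left(\left(h^{2} + h^{2}\right) + h\right) = - 7 \left(2 h^{2} + h\right) = - 7 \left(h + 2 h^{2}\right) = - 14 h^{2} - 7 h$)
$m = 3$
$n{\left(b \right)} = 0$
$Q{\left(q \right)} = \frac{4 + q}{3 + q}$ ($Q{\left(q \right)} = \frac{q + 4}{q + 3} = \frac{4 + q}{3 + q}$)
$Q^{2}{\left(n{\left(G{\left(0 \right)} \right)} \right)} = \left(\frac{4 + 0}{3 + 0}\right)^{2} = \left(\frac{1}{3} \cdot 4\right)^{2} = \left(\frac{4}{3}\right)^{2} = \frac{16}{9}$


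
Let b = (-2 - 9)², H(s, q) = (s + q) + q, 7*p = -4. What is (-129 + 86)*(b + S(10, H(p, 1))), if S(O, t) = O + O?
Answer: -6063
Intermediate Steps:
p = -4/7 (p = (⅐)*(-4) = -4/7 ≈ -0.57143)
H(s, q) = s + 2*q (H(s, q) = (q + s) + q = s + 2*q)
S(O, t) = 2*O
b = 121 (b = (-11)² = 121)
(-129 + 86)*(b + S(10, H(p, 1))) = (-129 + 86)*(121 + 2*10) = -43*(121 + 20) = -43*141 = -6063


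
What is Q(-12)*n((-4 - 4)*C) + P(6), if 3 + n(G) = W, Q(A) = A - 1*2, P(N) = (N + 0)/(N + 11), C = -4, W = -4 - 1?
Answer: 1910/17 ≈ 112.35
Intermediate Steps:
W = -5
P(N) = N/(11 + N)
Q(A) = -2 + A (Q(A) = A - 2 = -2 + A)
n(G) = -8 (n(G) = -3 - 5 = -8)
Q(-12)*n((-4 - 4)*C) + P(6) = (-2 - 12)*(-8) + 6/(11 + 6) = -14*(-8) + 6/17 = 112 + 6*(1/17) = 112 + 6/17 = 1910/17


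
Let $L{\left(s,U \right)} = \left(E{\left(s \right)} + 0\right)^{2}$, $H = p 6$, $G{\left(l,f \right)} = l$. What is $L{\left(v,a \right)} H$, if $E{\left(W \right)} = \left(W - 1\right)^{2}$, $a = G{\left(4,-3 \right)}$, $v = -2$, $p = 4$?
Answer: $1944$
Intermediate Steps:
$H = 24$ ($H = 4 \cdot 6 = 24$)
$a = 4$
$E{\left(W \right)} = \left(-1 + W\right)^{2}$
$L{\left(s,U \right)} = \left(-1 + s\right)^{4}$ ($L{\left(s,U \right)} = \left(\left(-1 + s\right)^{2} + 0\right)^{2} = \left(\left(-1 + s\right)^{2}\right)^{2} = \left(-1 + s\right)^{4}$)
$L{\left(v,a \right)} H = \left(-1 - 2\right)^{4} \cdot 24 = \left(-3\right)^{4} \cdot 24 = 81 \cdot 24 = 1944$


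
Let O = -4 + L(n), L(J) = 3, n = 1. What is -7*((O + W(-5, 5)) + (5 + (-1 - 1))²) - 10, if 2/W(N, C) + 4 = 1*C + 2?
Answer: -212/3 ≈ -70.667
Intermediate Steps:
W(N, C) = 2/(-2 + C) (W(N, C) = 2/(-4 + (1*C + 2)) = 2/(-4 + (C + 2)) = 2/(-4 + (2 + C)) = 2/(-2 + C))
O = -1 (O = -4 + 3 = -1)
-7*((O + W(-5, 5)) + (5 + (-1 - 1))²) - 10 = -7*((-1 + 2/(-2 + 5)) + (5 + (-1 - 1))²) - 10 = -7*((-1 + 2/3) + (5 - 2)²) - 10 = -7*((-1 + 2*(⅓)) + 3²) - 10 = -7*((-1 + ⅔) + 9) - 10 = -7*(-⅓ + 9) - 10 = -7*26/3 - 10 = -182/3 - 10 = -212/3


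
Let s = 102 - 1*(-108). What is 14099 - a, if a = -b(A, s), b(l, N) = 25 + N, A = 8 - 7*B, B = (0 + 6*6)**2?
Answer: 14334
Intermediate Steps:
B = 1296 (B = (0 + 36)**2 = 36**2 = 1296)
s = 210 (s = 102 + 108 = 210)
A = -9064 (A = 8 - 7*1296 = 8 - 9072 = -9064)
a = -235 (a = -(25 + 210) = -1*235 = -235)
14099 - a = 14099 - 1*(-235) = 14099 + 235 = 14334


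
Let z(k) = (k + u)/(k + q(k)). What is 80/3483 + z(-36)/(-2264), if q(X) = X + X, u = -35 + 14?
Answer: 717127/31542048 ≈ 0.022736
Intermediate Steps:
u = -21
q(X) = 2*X
z(k) = (-21 + k)/(3*k) (z(k) = (k - 21)/(k + 2*k) = (-21 + k)/((3*k)) = (-21 + k)*(1/(3*k)) = (-21 + k)/(3*k))
80/3483 + z(-36)/(-2264) = 80/3483 + ((1/3)*(-21 - 36)/(-36))/(-2264) = 80*(1/3483) + ((1/3)*(-1/36)*(-57))*(-1/2264) = 80/3483 + (19/36)*(-1/2264) = 80/3483 - 19/81504 = 717127/31542048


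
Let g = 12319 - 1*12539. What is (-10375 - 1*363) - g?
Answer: -10518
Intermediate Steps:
g = -220 (g = 12319 - 12539 = -220)
(-10375 - 1*363) - g = (-10375 - 1*363) - 1*(-220) = (-10375 - 363) + 220 = -10738 + 220 = -10518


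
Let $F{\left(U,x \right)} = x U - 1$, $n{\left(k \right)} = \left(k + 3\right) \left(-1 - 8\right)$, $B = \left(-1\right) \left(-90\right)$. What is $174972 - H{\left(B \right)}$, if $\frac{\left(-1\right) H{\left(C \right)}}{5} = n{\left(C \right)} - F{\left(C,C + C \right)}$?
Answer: $89792$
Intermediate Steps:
$B = 90$
$n{\left(k \right)} = -27 - 9 k$ ($n{\left(k \right)} = \left(3 + k\right) \left(-9\right) = -27 - 9 k$)
$F{\left(U,x \right)} = -1 + U x$ ($F{\left(U,x \right)} = U x - 1 = -1 + U x$)
$H{\left(C \right)} = 130 + 10 C^{2} + 45 C$ ($H{\left(C \right)} = - 5 \left(\left(-27 - 9 C\right) - \left(-1 + C \left(C + C\right)\right)\right) = - 5 \left(\left(-27 - 9 C\right) - \left(-1 + C 2 C\right)\right) = - 5 \left(\left(-27 - 9 C\right) - \left(-1 + 2 C^{2}\right)\right) = - 5 \left(-26 - 9 C - 2 C^{2}\right) = 130 + 10 C^{2} + 45 C$)
$174972 - H{\left(B \right)} = 174972 - \left(130 + 10 \cdot 90^{2} + 45 \cdot 90\right) = 174972 - \left(130 + 10 \cdot 8100 + 4050\right) = 174972 - \left(130 + 81000 + 4050\right) = 174972 - 85180 = 89792$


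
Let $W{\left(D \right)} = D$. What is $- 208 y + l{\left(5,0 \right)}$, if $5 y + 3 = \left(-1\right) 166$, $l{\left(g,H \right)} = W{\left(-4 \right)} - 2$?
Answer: $\frac{35122}{5} \approx 7024.4$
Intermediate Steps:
$l{\left(g,H \right)} = -6$ ($l{\left(g,H \right)} = -4 - 2 = -6$)
$y = - \frac{169}{5}$ ($y = - \frac{3}{5} + \frac{\left(-1\right) 166}{5} = - \frac{3}{5} + \frac{1}{5} \left(-166\right) = - \frac{3}{5} - \frac{166}{5} = - \frac{169}{5} \approx -33.8$)
$- 208 y + l{\left(5,0 \right)} = \left(-208\right) \left(- \frac{169}{5}\right) - 6 = \frac{35152}{5} - 6 = \frac{35122}{5}$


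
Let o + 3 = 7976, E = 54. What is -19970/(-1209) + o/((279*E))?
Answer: 3338789/195858 ≈ 17.047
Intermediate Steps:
o = 7973 (o = -3 + 7976 = 7973)
-19970/(-1209) + o/((279*E)) = -19970/(-1209) + 7973/((279*54)) = -19970*(-1/1209) + 7973/15066 = 19970/1209 + 7973*(1/15066) = 19970/1209 + 7973/15066 = 3338789/195858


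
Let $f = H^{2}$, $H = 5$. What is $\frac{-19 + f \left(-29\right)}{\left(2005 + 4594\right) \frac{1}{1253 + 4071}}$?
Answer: $- \frac{3961056}{6599} \approx -600.25$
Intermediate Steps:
$f = 25$ ($f = 5^{2} = 25$)
$\frac{-19 + f \left(-29\right)}{\left(2005 + 4594\right) \frac{1}{1253 + 4071}} = \frac{-19 + 25 \left(-29\right)}{\left(2005 + 4594\right) \frac{1}{1253 + 4071}} = \frac{-19 - 725}{6599 \cdot \frac{1}{5324}} = - \frac{744}{6599 \cdot \frac{1}{5324}} = - \frac{744}{\frac{6599}{5324}} = \left(-744\right) \frac{5324}{6599} = - \frac{3961056}{6599}$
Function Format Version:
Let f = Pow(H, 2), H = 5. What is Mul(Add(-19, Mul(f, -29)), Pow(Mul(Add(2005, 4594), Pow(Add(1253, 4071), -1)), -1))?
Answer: Rational(-3961056, 6599) ≈ -600.25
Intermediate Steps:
f = 25 (f = Pow(5, 2) = 25)
Mul(Add(-19, Mul(f, -29)), Pow(Mul(Add(2005, 4594), Pow(Add(1253, 4071), -1)), -1)) = Mul(Add(-19, Mul(25, -29)), Pow(Mul(Add(2005, 4594), Pow(Add(1253, 4071), -1)), -1)) = Mul(Add(-19, -725), Pow(Mul(6599, Pow(5324, -1)), -1)) = Mul(-744, Pow(Mul(6599, Rational(1, 5324)), -1)) = Mul(-744, Pow(Rational(6599, 5324), -1)) = Mul(-744, Rational(5324, 6599)) = Rational(-3961056, 6599)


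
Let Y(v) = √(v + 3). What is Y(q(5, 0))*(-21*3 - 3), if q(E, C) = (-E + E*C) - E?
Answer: -66*I*√7 ≈ -174.62*I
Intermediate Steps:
q(E, C) = -2*E + C*E (q(E, C) = (-E + C*E) - E = -2*E + C*E)
Y(v) = √(3 + v)
Y(q(5, 0))*(-21*3 - 3) = √(3 + 5*(-2 + 0))*(-21*3 - 3) = √(3 + 5*(-2))*(-63 - 3) = √(3 - 10)*(-66) = √(-7)*(-66) = (I*√7)*(-66) = -66*I*√7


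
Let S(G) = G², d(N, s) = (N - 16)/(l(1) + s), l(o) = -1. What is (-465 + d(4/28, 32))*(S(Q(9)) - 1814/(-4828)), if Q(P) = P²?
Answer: -800004343788/261919 ≈ -3.0544e+6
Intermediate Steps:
d(N, s) = (-16 + N)/(-1 + s) (d(N, s) = (N - 16)/(-1 + s) = (-16 + N)/(-1 + s))
(-465 + d(4/28, 32))*(S(Q(9)) - 1814/(-4828)) = (-465 + (-16 + 4/28)/(-1 + 32))*((9²)² - 1814/(-4828)) = (-465 + (-16 + 4*(1/28))/31)*(81² - 1814*(-1/4828)) = (-465 + (-16 + ⅐)/31)*(6561 + 907/2414) = (-465 + (1/31)*(-111/7))*(15839161/2414) = (-465 - 111/217)*(15839161/2414) = -101016/217*15839161/2414 = -800004343788/261919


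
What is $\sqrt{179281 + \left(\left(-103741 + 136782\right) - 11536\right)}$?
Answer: $\sqrt{200786} \approx 448.09$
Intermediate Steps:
$\sqrt{179281 + \left(\left(-103741 + 136782\right) - 11536\right)} = \sqrt{179281 + \left(33041 - 11536\right)} = \sqrt{179281 + 21505} = \sqrt{200786}$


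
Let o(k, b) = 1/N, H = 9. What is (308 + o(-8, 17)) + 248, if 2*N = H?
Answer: 5006/9 ≈ 556.22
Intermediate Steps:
N = 9/2 (N = (1/2)*9 = 9/2 ≈ 4.5000)
o(k, b) = 2/9 (o(k, b) = 1/(9/2) = 2/9)
(308 + o(-8, 17)) + 248 = (308 + 2/9) + 248 = 2774/9 + 248 = 5006/9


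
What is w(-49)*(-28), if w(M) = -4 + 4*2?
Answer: -112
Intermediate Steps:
w(M) = 4 (w(M) = -4 + 8 = 4)
w(-49)*(-28) = 4*(-28) = -112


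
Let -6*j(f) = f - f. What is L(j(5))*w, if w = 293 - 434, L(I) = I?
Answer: 0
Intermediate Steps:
j(f) = 0 (j(f) = -(f - f)/6 = -⅙*0 = 0)
w = -141
L(j(5))*w = 0*(-141) = 0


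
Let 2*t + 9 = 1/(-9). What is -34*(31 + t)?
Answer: -8092/9 ≈ -899.11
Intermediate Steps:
t = -41/9 (t = -9/2 + (½)/(-9) = -9/2 + (½)*(-⅑) = -9/2 - 1/18 = -41/9 ≈ -4.5556)
-34*(31 + t) = -34*(31 - 41/9) = -34*238/9 = -8092/9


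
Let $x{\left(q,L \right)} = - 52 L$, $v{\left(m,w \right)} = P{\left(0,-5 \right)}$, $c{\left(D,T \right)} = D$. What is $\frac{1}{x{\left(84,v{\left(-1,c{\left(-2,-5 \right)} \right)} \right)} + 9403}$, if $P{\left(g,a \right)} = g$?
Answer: $\frac{1}{9403} \approx 0.00010635$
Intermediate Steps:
$v{\left(m,w \right)} = 0$
$\frac{1}{x{\left(84,v{\left(-1,c{\left(-2,-5 \right)} \right)} \right)} + 9403} = \frac{1}{\left(-52\right) 0 + 9403} = \frac{1}{0 + 9403} = \frac{1}{9403}$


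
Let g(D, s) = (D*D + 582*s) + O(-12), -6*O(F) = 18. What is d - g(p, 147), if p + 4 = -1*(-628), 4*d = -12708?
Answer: -478104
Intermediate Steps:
d = -3177 (d = (¼)*(-12708) = -3177)
O(F) = -3 (O(F) = -⅙*18 = -3)
p = 624 (p = -4 - 1*(-628) = -4 + 628 = 624)
g(D, s) = -3 + D² + 582*s (g(D, s) = (D*D + 582*s) - 3 = (D² + 582*s) - 3 = -3 + D² + 582*s)
d - g(p, 147) = -3177 - (-3 + 624² + 582*147) = -3177 - (-3 + 389376 + 85554) = -3177 - 1*474927 = -3177 - 474927 = -478104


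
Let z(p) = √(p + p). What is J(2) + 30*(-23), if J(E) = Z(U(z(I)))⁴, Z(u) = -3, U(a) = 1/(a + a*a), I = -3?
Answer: -609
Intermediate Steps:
z(p) = √2*√p (z(p) = √(2*p) = √2*√p)
U(a) = 1/(a + a²)
J(E) = 81 (J(E) = (-3)⁴ = 81)
J(2) + 30*(-23) = 81 + 30*(-23) = 81 - 690 = -609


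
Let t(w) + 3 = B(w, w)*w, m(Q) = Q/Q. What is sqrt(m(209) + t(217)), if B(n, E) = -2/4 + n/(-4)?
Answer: I*sqrt(47531)/2 ≈ 109.01*I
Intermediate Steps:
B(n, E) = -1/2 - n/4 (B(n, E) = -2*1/4 + n*(-1/4) = -1/2 - n/4)
m(Q) = 1
t(w) = -3 + w*(-1/2 - w/4) (t(w) = -3 + (-1/2 - w/4)*w = -3 + w*(-1/2 - w/4))
sqrt(m(209) + t(217)) = sqrt(1 + (-3 - 1/4*217*(2 + 217))) = sqrt(1 + (-3 - 1/4*217*219)) = sqrt(1 + (-3 - 47523/4)) = sqrt(1 - 47535/4) = sqrt(-47531/4) = I*sqrt(47531)/2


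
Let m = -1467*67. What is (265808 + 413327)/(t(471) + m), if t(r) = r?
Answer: -679135/97818 ≈ -6.9428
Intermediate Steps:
m = -98289
(265808 + 413327)/(t(471) + m) = (265808 + 413327)/(471 - 98289) = 679135/(-97818) = 679135*(-1/97818) = -679135/97818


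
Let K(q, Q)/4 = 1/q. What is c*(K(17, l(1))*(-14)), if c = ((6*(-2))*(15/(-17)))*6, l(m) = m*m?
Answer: -60480/289 ≈ -209.27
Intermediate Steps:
l(m) = m**2
K(q, Q) = 4/q
c = 1080/17 (c = -180*(-1)/17*6 = -12*(-15/17)*6 = (180/17)*6 = 1080/17 ≈ 63.529)
c*(K(17, l(1))*(-14)) = 1080*((4/17)*(-14))/17 = (1080/17)*(-56/17) = -60480/289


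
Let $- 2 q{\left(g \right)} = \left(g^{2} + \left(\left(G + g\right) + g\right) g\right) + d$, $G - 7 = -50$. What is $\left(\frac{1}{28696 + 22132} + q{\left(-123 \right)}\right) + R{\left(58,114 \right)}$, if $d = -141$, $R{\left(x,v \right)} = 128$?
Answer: $- \frac{1277790505}{50828} \approx -25140.0$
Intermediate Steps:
$G = -43$ ($G = 7 - 50 = -43$)
$q{\left(g \right)} = \frac{141}{2} - \frac{g^{2}}{2} - \frac{g \left(-43 + 2 g\right)}{2}$ ($q{\left(g \right)} = - \frac{\left(g^{2} + \left(\left(-43 + g\right) + g\right) g\right) - 141}{2} = - \frac{\left(g^{2} + \left(-43 + 2 g\right) g\right) - 141}{2} = - \frac{\left(g^{2} + g \left(-43 + 2 g\right)\right) - 141}{2} = - \frac{-141 + g^{2} + g \left(-43 + 2 g\right)}{2} = \frac{141}{2} - \frac{g^{2}}{2} - \frac{g \left(-43 + 2 g\right)}{2}$)
$\left(\frac{1}{28696 + 22132} + q{\left(-123 \right)}\right) + R{\left(58,114 \right)} = \left(\frac{1}{28696 + 22132} + \left(\frac{141}{2} - \frac{3 \left(-123\right)^{2}}{2} + \frac{43}{2} \left(-123\right)\right)\right) + 128 = \left(\frac{1}{50828} - \frac{50535}{2}\right) + 128 = - \frac{1284296489}{50828} + 128 = - \frac{1277790505}{50828}$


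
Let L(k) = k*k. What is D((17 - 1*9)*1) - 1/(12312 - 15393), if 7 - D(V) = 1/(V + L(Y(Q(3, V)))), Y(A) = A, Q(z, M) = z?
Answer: 363575/52377 ≈ 6.9415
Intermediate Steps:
L(k) = k**2
D(V) = 7 - 1/(9 + V) (D(V) = 7 - 1/(V + 3**2) = 7 - 1/(V + 9) = 7 - 1/(9 + V))
D((17 - 1*9)*1) - 1/(12312 - 15393) = (62 + 7*((17 - 1*9)*1))/(9 + (17 - 1*9)*1) - 1/(12312 - 15393) = (62 + 7*((17 - 9)*1))/(9 + (17 - 9)*1) - 1/(-3081) = (62 + 7*(8*1))/(9 + 8*1) - 1*(-1/3081) = (62 + 7*8)/(9 + 8) + 1/3081 = (62 + 56)/17 + 1/3081 = (1/17)*118 + 1/3081 = 118/17 + 1/3081 = 363575/52377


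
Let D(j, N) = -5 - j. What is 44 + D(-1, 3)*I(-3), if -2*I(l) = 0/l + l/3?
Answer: 42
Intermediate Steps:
I(l) = -l/6 (I(l) = -(0/l + l/3)/2 = -(0 + l*(⅓))/2 = -(0 + l/3)/2 = -l/6)
44 + D(-1, 3)*I(-3) = 44 + (-5 - 1*(-1))*(-⅙*(-3)) = 44 + (-5 + 1)*(½) = 44 - 4*½ = 44 - 2 = 42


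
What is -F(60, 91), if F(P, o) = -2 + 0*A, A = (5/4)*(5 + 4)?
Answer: 2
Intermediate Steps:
A = 45/4 (A = (5*(¼))*9 = (5/4)*9 = 45/4 ≈ 11.250)
F(P, o) = -2 (F(P, o) = -2 + 0*(45/4) = -2 + 0 = -2)
-F(60, 91) = -1*(-2) = 2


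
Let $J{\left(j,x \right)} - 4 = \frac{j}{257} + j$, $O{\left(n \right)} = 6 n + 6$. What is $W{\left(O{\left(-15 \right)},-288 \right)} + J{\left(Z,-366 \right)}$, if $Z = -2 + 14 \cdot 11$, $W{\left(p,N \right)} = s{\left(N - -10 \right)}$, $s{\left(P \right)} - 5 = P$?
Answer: $- \frac{29917}{257} \approx -116.41$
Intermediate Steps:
$s{\left(P \right)} = 5 + P$
$O{\left(n \right)} = 6 + 6 n$
$W{\left(p,N \right)} = 15 + N$ ($W{\left(p,N \right)} = 5 + \left(N - -10\right) = 5 + \left(N + 10\right) = 5 + \left(10 + N\right) = 15 + N$)
$Z = 152$ ($Z = -2 + 154 = 152$)
$J{\left(j,x \right)} = 4 + \frac{258 j}{257}$ ($J{\left(j,x \right)} = 4 + \left(\frac{j}{257} + j\right) = 4 + \frac{258 j}{257}$)
$W{\left(O{\left(-15 \right)},-288 \right)} + J{\left(Z,-366 \right)} = \left(15 - 288\right) + \left(4 + \frac{258}{257} \cdot 152\right) = -273 + \left(4 + \frac{39216}{257}\right) = -273 + \frac{40244}{257} = - \frac{29917}{257}$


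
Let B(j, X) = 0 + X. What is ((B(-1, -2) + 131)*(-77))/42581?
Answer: -129/553 ≈ -0.23327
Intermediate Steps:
B(j, X) = X
((B(-1, -2) + 131)*(-77))/42581 = ((-2 + 131)*(-77))/42581 = (129*(-77))*(1/42581) = -9933*1/42581 = -129/553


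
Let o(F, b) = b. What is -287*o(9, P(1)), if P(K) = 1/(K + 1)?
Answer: -287/2 ≈ -143.50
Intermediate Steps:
P(K) = 1/(1 + K)
-287*o(9, P(1)) = -287/(1 + 1) = -287/2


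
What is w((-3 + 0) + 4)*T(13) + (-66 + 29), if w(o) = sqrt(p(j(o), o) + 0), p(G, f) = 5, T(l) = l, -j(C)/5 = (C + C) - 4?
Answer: -37 + 13*sqrt(5) ≈ -7.9311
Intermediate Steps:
j(C) = 20 - 10*C (j(C) = -5*((C + C) - 4) = -5*(2*C - 4) = -5*(-4 + 2*C) = 20 - 10*C)
w(o) = sqrt(5) (w(o) = sqrt(5 + 0) = sqrt(5))
w((-3 + 0) + 4)*T(13) + (-66 + 29) = sqrt(5)*13 + (-66 + 29) = 13*sqrt(5) - 37 = -37 + 13*sqrt(5)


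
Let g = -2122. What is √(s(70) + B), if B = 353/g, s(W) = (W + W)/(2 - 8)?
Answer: I*√952347234/6366 ≈ 4.8476*I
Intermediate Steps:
s(W) = -W/3 (s(W) = (2*W)/(-6) = (2*W)*(-⅙) = -W/3)
B = -353/2122 (B = 353/(-2122) = 353*(-1/2122) = -353/2122 ≈ -0.16635)
√(s(70) + B) = √(-⅓*70 - 353/2122) = √(-70/3 - 353/2122) = √(-149599/6366) = I*√952347234/6366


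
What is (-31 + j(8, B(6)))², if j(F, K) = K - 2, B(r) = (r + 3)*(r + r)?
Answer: 5625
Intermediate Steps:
B(r) = 2*r*(3 + r) (B(r) = (3 + r)*(2*r) = 2*r*(3 + r))
j(F, K) = -2 + K
(-31 + j(8, B(6)))² = (-31 + (-2 + 2*6*(3 + 6)))² = (-31 + (-2 + 2*6*9))² = (-31 + (-2 + 108))² = (-31 + 106)² = 75² = 5625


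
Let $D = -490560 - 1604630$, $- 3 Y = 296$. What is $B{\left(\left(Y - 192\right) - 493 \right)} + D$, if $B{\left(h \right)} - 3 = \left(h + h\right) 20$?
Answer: $- \frac{6379601}{3} \approx -2.1265 \cdot 10^{6}$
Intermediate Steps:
$Y = - \frac{296}{3}$ ($Y = \left(- \frac{1}{3}\right) 296 = - \frac{296}{3} \approx -98.667$)
$B{\left(h \right)} = 3 + 40 h$ ($B{\left(h \right)} = 3 + \left(h + h\right) 20 = 3 + 2 h 20 = 3 + 40 h$)
$D = -2095190$
$B{\left(\left(Y - 192\right) - 493 \right)} + D = \left(3 + 40 \left(\left(- \frac{296}{3} - 192\right) - 493\right)\right) - 2095190 = \left(3 + 40 \left(- \frac{872}{3} - 493\right)\right) - 2095190 = \left(3 + 40 \left(- \frac{2351}{3}\right)\right) - 2095190 = \left(3 - \frac{94040}{3}\right) - 2095190 = - \frac{94031}{3} - 2095190 = - \frac{6379601}{3}$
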